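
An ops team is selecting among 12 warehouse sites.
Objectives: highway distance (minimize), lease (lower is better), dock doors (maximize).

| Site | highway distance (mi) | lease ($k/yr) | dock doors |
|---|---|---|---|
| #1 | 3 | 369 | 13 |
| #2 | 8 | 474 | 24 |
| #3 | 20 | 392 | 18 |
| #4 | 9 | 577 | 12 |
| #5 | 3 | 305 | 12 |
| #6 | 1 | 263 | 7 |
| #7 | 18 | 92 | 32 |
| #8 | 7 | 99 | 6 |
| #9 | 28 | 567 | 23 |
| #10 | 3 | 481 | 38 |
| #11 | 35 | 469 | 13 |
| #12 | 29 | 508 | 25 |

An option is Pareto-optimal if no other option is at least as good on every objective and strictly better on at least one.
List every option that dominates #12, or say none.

#7, #10

#7: highway distance 18≤29, lease 92≤508, dock doors 32≥25 — dominates #12.
#10: highway distance 3≤29, lease 481≤508, dock doors 38≥25 — dominates #12.
Others (#1, #2, #3, #4, #5, #6, #8, #9, #11) are each worse than #12 on at least one objective.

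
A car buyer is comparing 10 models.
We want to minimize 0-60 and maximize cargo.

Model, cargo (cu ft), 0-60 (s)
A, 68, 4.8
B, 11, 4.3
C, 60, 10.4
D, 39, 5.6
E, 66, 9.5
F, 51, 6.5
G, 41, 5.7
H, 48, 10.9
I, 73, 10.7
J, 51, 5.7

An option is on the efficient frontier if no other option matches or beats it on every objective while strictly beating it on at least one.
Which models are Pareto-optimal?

A: not dominated.
B: not dominated (best 0-60).
C: dominated by A (cargo 68≥60, 0-60 4.8≤10.4).
D: dominated by A (cargo 68≥39, 0-60 4.8≤5.6).
E: dominated by A (cargo 68≥66, 0-60 4.8≤9.5).
F: dominated by A (cargo 68≥51, 0-60 4.8≤6.5).
G: dominated by A (cargo 68≥41, 0-60 4.8≤5.7).
H: dominated by A (cargo 68≥48, 0-60 4.8≤10.9).
I: not dominated (best cargo).
J: dominated by A (cargo 68≥51, 0-60 4.8≤5.7).

A, B, I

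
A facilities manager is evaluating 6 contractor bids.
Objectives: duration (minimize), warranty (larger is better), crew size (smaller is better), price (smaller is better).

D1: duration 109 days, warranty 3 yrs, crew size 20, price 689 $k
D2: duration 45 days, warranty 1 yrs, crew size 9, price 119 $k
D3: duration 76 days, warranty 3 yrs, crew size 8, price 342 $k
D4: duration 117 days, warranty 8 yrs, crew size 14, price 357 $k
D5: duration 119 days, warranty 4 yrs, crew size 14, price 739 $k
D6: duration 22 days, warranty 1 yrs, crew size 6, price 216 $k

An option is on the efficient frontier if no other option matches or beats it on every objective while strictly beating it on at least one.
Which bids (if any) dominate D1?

D3

D3: duration 76≤109, warranty 3≥3, crew size 8≤20, price 342≤689 — dominates D1.
Others (D2, D4, D5, D6) are each worse than D1 on at least one objective.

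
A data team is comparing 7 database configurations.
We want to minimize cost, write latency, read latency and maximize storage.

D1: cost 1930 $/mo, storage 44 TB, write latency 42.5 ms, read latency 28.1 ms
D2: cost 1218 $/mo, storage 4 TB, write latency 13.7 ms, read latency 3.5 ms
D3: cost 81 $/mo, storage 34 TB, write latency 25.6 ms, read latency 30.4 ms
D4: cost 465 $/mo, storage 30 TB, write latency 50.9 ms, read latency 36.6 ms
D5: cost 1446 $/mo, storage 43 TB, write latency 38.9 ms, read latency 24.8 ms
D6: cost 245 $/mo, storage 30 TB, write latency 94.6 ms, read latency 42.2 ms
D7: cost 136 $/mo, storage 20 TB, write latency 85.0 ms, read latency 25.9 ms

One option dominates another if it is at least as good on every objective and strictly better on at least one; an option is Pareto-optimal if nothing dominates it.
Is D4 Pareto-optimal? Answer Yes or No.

No

D3 vs D4: cost 81≤465, storage 34≥30, write latency 25.6≤50.9, read latency 30.4≤36.6 — D3 is at least as good on every objective and strictly better on at least one, so D3 dominates D4.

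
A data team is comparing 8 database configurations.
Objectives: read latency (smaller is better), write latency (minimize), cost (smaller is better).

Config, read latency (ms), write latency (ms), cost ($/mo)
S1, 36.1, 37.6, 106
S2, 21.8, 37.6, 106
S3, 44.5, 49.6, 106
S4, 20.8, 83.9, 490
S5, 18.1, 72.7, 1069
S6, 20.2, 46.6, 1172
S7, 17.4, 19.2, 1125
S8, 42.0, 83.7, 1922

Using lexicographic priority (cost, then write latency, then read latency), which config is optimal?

S2

First minimize cost: best is 106, kept {S1, S2, S3}.
Then minimize write latency: best is 37.6, kept {S1, S2}.
Then minimize read latency: best is 21.8, kept {S2}.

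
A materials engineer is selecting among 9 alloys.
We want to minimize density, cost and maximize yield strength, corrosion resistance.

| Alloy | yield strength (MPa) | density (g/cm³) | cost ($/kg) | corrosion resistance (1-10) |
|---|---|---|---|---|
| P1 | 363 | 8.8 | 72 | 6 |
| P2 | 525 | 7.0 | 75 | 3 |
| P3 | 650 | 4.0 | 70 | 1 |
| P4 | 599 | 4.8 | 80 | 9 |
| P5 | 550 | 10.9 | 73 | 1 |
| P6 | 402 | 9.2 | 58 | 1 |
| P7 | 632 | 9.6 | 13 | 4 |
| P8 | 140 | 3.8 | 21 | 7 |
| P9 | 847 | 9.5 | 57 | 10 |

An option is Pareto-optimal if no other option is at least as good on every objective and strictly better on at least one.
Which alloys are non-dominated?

P1, P2, P3, P4, P6, P7, P8, P9

P1: not dominated.
P2: not dominated.
P3: not dominated.
P4: not dominated.
P5: dominated by P3 (yield strength 650≥550, density 4.0≤10.9, cost 70≤73, corrosion resistance 1≥1).
P6: not dominated.
P7: not dominated (best cost).
P8: not dominated (best density).
P9: not dominated (best yield strength).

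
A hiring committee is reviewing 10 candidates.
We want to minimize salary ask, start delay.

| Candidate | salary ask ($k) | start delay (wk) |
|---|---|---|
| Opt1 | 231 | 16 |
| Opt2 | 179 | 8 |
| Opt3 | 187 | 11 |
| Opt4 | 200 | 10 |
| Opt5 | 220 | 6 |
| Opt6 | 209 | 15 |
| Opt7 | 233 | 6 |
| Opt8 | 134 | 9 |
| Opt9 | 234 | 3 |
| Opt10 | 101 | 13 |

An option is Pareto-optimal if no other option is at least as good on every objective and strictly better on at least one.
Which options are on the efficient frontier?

Opt2, Opt5, Opt8, Opt9, Opt10

Opt1: dominated by Opt2 (salary ask 179≤231, start delay 8≤16).
Opt2: not dominated.
Opt3: dominated by Opt2 (salary ask 179≤187, start delay 8≤11).
Opt4: dominated by Opt2 (salary ask 179≤200, start delay 8≤10).
Opt5: not dominated.
Opt6: dominated by Opt2 (salary ask 179≤209, start delay 8≤15).
Opt7: dominated by Opt5 (salary ask 220≤233, start delay 6≤6).
Opt8: not dominated.
Opt9: not dominated (best start delay).
Opt10: not dominated (best salary ask).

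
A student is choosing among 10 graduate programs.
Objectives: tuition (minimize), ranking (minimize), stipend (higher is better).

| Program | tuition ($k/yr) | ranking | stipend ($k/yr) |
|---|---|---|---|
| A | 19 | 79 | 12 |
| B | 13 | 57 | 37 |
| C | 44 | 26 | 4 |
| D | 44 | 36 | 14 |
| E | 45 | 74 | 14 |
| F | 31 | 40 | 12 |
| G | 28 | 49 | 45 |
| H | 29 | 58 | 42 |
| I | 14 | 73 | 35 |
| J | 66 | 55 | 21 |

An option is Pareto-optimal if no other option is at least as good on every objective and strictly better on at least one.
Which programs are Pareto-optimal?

B, C, D, F, G

A: dominated by B (tuition 13≤19, ranking 57≤79, stipend 37≥12).
B: not dominated (best tuition).
C: not dominated (best ranking).
D: not dominated.
E: dominated by B (tuition 13≤45, ranking 57≤74, stipend 37≥14).
F: not dominated.
G: not dominated (best stipend).
H: dominated by G (tuition 28≤29, ranking 49≤58, stipend 45≥42).
I: dominated by B (tuition 13≤14, ranking 57≤73, stipend 37≥35).
J: dominated by G (tuition 28≤66, ranking 49≤55, stipend 45≥21).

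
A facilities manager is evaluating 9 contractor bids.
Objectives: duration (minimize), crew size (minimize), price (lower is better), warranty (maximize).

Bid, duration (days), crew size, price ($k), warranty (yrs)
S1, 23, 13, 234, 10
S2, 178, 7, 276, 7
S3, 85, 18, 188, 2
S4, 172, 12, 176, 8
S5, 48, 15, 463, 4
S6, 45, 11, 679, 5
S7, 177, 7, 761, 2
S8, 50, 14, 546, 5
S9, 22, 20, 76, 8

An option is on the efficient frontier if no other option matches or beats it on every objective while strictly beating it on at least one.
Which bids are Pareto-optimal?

S1: not dominated (best warranty).
S2: not dominated.
S3: not dominated.
S4: not dominated.
S5: dominated by S1 (duration 23≤48, crew size 13≤15, price 234≤463, warranty 10≥4).
S6: not dominated.
S7: not dominated.
S8: dominated by S1 (duration 23≤50, crew size 13≤14, price 234≤546, warranty 10≥5).
S9: not dominated (best duration).

S1, S2, S3, S4, S6, S7, S9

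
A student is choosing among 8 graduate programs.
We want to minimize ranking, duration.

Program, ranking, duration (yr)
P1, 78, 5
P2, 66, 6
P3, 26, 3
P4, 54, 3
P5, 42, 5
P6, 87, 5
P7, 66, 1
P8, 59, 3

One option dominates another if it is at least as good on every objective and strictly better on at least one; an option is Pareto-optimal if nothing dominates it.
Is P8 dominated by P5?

P5 vs P8: P5 is worse on duration (5 vs 3), so it does not dominate P8.

No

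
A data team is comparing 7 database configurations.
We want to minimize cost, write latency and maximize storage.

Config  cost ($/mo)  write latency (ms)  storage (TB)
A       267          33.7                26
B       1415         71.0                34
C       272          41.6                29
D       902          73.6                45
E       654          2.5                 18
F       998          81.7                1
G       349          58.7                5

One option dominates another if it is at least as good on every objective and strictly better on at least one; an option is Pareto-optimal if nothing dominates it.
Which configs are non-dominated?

A, B, C, D, E

A: not dominated (best cost).
B: not dominated.
C: not dominated.
D: not dominated (best storage).
E: not dominated (best write latency).
F: dominated by A (cost 267≤998, write latency 33.7≤81.7, storage 26≥1).
G: dominated by A (cost 267≤349, write latency 33.7≤58.7, storage 26≥5).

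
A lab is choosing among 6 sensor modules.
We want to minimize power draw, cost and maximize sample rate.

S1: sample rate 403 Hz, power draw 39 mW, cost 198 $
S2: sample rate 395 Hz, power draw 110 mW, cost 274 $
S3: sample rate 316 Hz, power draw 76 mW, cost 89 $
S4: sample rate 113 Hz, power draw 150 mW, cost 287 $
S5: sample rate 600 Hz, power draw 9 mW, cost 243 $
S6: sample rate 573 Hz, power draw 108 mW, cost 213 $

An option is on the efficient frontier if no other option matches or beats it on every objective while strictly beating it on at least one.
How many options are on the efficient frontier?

4

S1: not dominated.
S2: dominated by S1 (sample rate 403≥395, power draw 39≤110, cost 198≤274).
S3: not dominated (best cost).
S4: dominated by S1 (sample rate 403≥113, power draw 39≤150, cost 198≤287).
S5: not dominated (best sample rate).
S6: not dominated.
Pareto-optimal: S1, S3, S5, S6 → 4.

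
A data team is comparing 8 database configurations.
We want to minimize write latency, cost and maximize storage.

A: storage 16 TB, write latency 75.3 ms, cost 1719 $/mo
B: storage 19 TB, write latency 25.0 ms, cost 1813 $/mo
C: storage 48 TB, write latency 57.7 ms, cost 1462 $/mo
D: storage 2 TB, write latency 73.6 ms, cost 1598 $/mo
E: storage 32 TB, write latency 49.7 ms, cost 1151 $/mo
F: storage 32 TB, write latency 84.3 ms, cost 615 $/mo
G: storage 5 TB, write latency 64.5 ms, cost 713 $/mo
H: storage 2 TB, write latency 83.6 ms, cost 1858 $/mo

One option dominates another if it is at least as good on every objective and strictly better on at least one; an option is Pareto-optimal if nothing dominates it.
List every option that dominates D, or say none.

C, E, G

C: storage 48≥2, write latency 57.7≤73.6, cost 1462≤1598 — dominates D.
E: storage 32≥2, write latency 49.7≤73.6, cost 1151≤1598 — dominates D.
G: storage 5≥2, write latency 64.5≤73.6, cost 713≤1598 — dominates D.
Others (A, B, F, H) are each worse than D on at least one objective.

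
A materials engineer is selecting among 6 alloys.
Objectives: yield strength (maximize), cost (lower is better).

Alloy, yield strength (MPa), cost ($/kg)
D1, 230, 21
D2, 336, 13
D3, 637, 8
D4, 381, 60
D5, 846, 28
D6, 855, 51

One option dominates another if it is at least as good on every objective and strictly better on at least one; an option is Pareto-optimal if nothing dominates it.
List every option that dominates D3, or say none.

D1: worse on yield strength (230 vs 637).
D2: worse on yield strength (336 vs 637).
D4: worse on yield strength (381 vs 637).
D5: worse on cost (28 vs 8).
D6: worse on cost (51 vs 8).
No option dominates D3.

none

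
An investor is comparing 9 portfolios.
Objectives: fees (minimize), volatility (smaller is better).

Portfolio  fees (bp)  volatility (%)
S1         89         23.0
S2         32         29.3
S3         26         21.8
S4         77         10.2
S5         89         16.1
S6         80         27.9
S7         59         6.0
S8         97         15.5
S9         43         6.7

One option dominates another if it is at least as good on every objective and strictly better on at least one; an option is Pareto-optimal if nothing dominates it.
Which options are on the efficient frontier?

S3, S7, S9

S1: dominated by S3 (fees 26≤89, volatility 21.8≤23.0).
S2: dominated by S3 (fees 26≤32, volatility 21.8≤29.3).
S3: not dominated (best fees).
S4: dominated by S7 (fees 59≤77, volatility 6.0≤10.2).
S5: dominated by S4 (fees 77≤89, volatility 10.2≤16.1).
S6: dominated by S3 (fees 26≤80, volatility 21.8≤27.9).
S7: not dominated (best volatility).
S8: dominated by S4 (fees 77≤97, volatility 10.2≤15.5).
S9: not dominated.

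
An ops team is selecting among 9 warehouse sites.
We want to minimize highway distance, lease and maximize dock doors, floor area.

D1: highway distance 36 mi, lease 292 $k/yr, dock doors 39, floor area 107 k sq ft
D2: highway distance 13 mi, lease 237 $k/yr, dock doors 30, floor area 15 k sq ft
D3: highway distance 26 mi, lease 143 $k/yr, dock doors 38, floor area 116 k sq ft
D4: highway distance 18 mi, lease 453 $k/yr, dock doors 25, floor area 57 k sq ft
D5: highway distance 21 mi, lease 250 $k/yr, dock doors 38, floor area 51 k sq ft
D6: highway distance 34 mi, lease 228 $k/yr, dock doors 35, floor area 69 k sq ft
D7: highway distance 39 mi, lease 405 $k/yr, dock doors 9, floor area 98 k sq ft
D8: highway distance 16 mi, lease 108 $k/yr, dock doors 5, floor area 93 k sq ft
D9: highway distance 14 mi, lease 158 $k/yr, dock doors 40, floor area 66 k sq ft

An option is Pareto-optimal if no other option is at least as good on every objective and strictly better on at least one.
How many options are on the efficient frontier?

5

D1: not dominated.
D2: not dominated (best highway distance).
D3: not dominated (best floor area).
D4: dominated by D9 (highway distance 14≤18, lease 158≤453, dock doors 40≥25, floor area 66≥57).
D5: dominated by D9 (highway distance 14≤21, lease 158≤250, dock doors 40≥38, floor area 66≥51).
D6: dominated by D3 (highway distance 26≤34, lease 143≤228, dock doors 38≥35, floor area 116≥69).
D7: dominated by D1 (highway distance 36≤39, lease 292≤405, dock doors 39≥9, floor area 107≥98).
D8: not dominated (best lease).
D9: not dominated (best dock doors).
Pareto-optimal: D1, D2, D3, D8, D9 → 5.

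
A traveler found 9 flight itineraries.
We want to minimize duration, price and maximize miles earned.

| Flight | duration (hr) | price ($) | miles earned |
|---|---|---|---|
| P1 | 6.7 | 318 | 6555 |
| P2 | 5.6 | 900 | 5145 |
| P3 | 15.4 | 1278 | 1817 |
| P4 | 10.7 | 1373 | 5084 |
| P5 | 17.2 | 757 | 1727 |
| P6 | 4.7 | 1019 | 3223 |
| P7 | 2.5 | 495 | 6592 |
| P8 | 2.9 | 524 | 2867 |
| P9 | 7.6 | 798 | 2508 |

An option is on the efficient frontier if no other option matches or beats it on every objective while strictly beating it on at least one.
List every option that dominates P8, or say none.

P7: duration 2.5≤2.9, price 495≤524, miles earned 6592≥2867 — dominates P8.
Others (P1, P2, P3, P4, P5, P6, P9) are each worse than P8 on at least one objective.

P7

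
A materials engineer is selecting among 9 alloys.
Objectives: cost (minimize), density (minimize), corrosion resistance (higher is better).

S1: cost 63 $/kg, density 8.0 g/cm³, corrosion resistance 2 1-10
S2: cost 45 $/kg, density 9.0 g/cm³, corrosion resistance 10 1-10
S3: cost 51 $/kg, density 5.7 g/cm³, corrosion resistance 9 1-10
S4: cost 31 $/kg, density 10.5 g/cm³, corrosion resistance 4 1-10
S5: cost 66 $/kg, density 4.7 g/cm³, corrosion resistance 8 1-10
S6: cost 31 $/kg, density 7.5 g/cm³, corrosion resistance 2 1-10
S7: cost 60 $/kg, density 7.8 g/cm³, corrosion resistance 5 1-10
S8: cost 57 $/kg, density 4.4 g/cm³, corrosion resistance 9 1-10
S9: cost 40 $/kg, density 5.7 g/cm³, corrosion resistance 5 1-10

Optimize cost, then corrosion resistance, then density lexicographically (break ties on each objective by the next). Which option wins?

First minimize cost: best is 31, kept {S4, S6}.
Then maximize corrosion resistance: best is 4, kept {S4}.

S4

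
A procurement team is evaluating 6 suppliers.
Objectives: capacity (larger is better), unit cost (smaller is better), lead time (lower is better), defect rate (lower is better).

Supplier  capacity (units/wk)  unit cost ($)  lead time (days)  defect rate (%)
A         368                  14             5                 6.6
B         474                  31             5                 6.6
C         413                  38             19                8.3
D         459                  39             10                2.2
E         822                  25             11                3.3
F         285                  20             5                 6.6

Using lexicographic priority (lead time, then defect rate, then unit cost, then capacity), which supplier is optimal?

First minimize lead time: best is 5, kept {A, B, F}.
Then minimize defect rate: best is 6.6, kept {A, B, F}.
Then minimize unit cost: best is 14, kept {A}.

A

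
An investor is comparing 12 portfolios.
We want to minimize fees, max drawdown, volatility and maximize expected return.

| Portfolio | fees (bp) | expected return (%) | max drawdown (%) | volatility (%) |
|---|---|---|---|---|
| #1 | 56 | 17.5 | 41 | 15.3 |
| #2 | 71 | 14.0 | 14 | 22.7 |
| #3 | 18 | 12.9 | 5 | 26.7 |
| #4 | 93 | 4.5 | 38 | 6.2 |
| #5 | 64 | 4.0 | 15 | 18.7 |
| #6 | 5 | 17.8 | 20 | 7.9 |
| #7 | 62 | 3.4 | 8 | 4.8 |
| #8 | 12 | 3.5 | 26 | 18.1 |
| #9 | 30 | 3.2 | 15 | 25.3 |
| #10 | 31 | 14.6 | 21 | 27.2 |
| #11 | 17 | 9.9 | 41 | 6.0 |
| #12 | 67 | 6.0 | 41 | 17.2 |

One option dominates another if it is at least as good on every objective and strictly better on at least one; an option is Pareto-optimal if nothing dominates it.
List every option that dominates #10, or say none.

#6: fees 5≤31, expected return 17.8≥14.6, max drawdown 20≤21, volatility 7.9≤27.2 — dominates #10.
Others (#1, #2, #3, #4, #5, #7, #8, #9, #11, #12) are each worse than #10 on at least one objective.

#6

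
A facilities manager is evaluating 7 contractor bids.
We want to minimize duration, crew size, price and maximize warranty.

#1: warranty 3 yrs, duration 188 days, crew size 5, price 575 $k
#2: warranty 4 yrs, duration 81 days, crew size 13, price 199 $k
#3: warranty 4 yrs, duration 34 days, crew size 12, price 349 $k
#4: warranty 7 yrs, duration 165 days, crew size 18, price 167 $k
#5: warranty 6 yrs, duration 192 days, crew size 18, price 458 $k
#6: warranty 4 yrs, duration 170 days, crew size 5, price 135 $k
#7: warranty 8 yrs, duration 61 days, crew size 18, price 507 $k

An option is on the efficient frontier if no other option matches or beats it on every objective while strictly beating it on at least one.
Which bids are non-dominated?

#1: dominated by #6 (warranty 4≥3, duration 170≤188, crew size 5≤5, price 135≤575).
#2: not dominated.
#3: not dominated (best duration).
#4: not dominated.
#5: dominated by #4 (warranty 7≥6, duration 165≤192, crew size 18≤18, price 167≤458).
#6: not dominated (best price).
#7: not dominated (best warranty).

#2, #3, #4, #6, #7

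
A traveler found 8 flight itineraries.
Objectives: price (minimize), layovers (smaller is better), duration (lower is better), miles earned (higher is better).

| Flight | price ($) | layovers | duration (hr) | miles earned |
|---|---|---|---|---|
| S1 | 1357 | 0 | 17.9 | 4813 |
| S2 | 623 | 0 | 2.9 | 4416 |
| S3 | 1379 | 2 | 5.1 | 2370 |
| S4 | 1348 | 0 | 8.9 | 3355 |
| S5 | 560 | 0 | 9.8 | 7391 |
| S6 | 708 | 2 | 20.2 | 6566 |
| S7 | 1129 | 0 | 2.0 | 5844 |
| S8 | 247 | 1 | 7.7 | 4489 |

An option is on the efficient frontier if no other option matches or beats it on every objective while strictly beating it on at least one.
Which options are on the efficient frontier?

S1: dominated by S5 (price 560≤1357, layovers 0≤0, duration 9.8≤17.9, miles earned 7391≥4813).
S2: not dominated.
S3: dominated by S2 (price 623≤1379, layovers 0≤2, duration 2.9≤5.1, miles earned 4416≥2370).
S4: dominated by S2 (price 623≤1348, layovers 0≤0, duration 2.9≤8.9, miles earned 4416≥3355).
S5: not dominated (best miles earned).
S6: dominated by S5 (price 560≤708, layovers 0≤2, duration 9.8≤20.2, miles earned 7391≥6566).
S7: not dominated (best duration).
S8: not dominated (best price).

S2, S5, S7, S8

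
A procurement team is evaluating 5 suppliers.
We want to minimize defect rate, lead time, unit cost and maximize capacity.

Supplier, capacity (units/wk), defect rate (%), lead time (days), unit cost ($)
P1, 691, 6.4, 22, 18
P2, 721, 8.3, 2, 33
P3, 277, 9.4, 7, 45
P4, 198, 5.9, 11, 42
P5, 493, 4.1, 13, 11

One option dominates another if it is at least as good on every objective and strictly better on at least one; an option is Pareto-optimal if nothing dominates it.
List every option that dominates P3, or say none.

P2: capacity 721≥277, defect rate 8.3≤9.4, lead time 2≤7, unit cost 33≤45 — dominates P3.
Others (P1, P4, P5) are each worse than P3 on at least one objective.

P2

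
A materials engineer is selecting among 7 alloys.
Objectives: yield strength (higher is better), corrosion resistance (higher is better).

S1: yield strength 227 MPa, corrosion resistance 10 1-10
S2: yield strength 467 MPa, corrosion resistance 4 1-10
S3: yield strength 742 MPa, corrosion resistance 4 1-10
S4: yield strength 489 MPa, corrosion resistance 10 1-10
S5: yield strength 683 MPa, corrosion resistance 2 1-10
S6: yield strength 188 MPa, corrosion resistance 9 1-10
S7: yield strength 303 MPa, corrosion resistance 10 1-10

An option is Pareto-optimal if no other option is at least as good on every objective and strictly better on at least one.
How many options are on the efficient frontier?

S1: dominated by S4 (yield strength 489≥227, corrosion resistance 10≥10).
S2: dominated by S3 (yield strength 742≥467, corrosion resistance 4≥4).
S3: not dominated (best yield strength).
S4: not dominated.
S5: dominated by S3 (yield strength 742≥683, corrosion resistance 4≥2).
S6: dominated by S1 (yield strength 227≥188, corrosion resistance 10≥9).
S7: dominated by S4 (yield strength 489≥303, corrosion resistance 10≥10).
Pareto-optimal: S3, S4 → 2.

2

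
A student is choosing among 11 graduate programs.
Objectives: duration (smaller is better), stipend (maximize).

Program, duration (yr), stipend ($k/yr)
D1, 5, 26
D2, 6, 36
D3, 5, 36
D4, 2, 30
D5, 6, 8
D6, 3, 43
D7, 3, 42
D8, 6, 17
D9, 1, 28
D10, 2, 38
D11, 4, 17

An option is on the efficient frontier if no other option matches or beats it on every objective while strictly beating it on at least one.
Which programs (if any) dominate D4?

D10: duration 2≤2, stipend 38≥30 — dominates D4.
Others (D1, D2, D3, D5, D6, D7, D8, D9, D11) are each worse than D4 on at least one objective.

D10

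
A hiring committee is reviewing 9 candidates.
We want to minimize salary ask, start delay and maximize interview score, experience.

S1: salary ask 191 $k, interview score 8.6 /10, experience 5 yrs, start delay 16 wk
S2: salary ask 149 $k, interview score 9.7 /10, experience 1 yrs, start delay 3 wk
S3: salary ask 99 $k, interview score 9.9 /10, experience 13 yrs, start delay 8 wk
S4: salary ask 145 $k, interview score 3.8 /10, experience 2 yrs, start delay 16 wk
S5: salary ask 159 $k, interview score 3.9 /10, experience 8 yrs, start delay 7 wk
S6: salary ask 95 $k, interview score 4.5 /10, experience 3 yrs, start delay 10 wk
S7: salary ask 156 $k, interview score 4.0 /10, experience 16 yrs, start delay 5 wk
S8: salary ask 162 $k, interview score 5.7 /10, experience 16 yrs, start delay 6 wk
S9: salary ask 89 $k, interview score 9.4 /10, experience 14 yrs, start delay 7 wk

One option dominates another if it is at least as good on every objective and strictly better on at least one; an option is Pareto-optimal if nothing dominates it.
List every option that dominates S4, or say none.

S3: salary ask 99≤145, interview score 9.9≥3.8, experience 13≥2, start delay 8≤16 — dominates S4.
S6: salary ask 95≤145, interview score 4.5≥3.8, experience 3≥2, start delay 10≤16 — dominates S4.
S9: salary ask 89≤145, interview score 9.4≥3.8, experience 14≥2, start delay 7≤16 — dominates S4.
Others (S1, S2, S5, S7, S8) are each worse than S4 on at least one objective.

S3, S6, S9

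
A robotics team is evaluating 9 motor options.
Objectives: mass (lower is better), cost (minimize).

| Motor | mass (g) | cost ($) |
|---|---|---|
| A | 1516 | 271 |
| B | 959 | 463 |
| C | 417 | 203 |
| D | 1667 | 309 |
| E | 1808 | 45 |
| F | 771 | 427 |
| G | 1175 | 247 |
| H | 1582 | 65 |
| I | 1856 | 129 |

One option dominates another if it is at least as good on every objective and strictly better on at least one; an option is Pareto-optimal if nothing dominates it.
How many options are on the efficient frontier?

A: dominated by C (mass 417≤1516, cost 203≤271).
B: dominated by C (mass 417≤959, cost 203≤463).
C: not dominated (best mass).
D: dominated by A (mass 1516≤1667, cost 271≤309).
E: not dominated (best cost).
F: dominated by C (mass 417≤771, cost 203≤427).
G: dominated by C (mass 417≤1175, cost 203≤247).
H: not dominated.
I: dominated by E (mass 1808≤1856, cost 45≤129).
Pareto-optimal: C, E, H → 3.

3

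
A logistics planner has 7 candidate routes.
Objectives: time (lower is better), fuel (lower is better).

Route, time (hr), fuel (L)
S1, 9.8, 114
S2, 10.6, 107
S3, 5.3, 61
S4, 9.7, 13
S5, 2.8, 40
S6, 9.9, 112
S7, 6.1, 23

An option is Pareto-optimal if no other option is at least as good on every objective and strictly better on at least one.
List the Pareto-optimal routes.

S1: dominated by S3 (time 5.3≤9.8, fuel 61≤114).
S2: dominated by S3 (time 5.3≤10.6, fuel 61≤107).
S3: dominated by S5 (time 2.8≤5.3, fuel 40≤61).
S4: not dominated (best fuel).
S5: not dominated (best time).
S6: dominated by S3 (time 5.3≤9.9, fuel 61≤112).
S7: not dominated.

S4, S5, S7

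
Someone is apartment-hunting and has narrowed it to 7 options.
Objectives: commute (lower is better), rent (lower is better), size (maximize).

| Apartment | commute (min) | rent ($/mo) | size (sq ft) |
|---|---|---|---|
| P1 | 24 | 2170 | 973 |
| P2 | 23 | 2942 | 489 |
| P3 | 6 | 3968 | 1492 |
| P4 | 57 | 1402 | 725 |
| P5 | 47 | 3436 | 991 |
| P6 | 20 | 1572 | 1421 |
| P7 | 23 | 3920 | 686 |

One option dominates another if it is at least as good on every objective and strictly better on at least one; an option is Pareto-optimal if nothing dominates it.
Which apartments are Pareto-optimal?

P1: dominated by P6 (commute 20≤24, rent 1572≤2170, size 1421≥973).
P2: dominated by P6 (commute 20≤23, rent 1572≤2942, size 1421≥489).
P3: not dominated (best commute).
P4: not dominated (best rent).
P5: dominated by P6 (commute 20≤47, rent 1572≤3436, size 1421≥991).
P6: not dominated.
P7: dominated by P6 (commute 20≤23, rent 1572≤3920, size 1421≥686).

P3, P4, P6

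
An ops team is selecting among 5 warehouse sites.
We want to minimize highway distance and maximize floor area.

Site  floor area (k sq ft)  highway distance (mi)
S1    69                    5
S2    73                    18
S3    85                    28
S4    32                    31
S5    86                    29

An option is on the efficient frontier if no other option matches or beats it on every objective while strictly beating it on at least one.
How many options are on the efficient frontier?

S1: not dominated (best highway distance).
S2: not dominated.
S3: not dominated.
S4: dominated by S1 (floor area 69≥32, highway distance 5≤31).
S5: not dominated (best floor area).
Pareto-optimal: S1, S2, S3, S5 → 4.

4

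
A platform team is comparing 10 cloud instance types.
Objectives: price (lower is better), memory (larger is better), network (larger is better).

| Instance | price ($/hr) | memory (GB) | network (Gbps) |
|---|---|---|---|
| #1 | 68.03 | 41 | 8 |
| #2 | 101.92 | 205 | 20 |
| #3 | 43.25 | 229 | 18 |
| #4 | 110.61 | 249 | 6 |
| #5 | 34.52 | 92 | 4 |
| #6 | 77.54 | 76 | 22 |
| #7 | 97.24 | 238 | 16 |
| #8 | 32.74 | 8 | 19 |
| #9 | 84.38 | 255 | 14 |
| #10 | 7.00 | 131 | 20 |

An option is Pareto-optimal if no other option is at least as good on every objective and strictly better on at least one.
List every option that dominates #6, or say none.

#1: worse on memory (41 vs 76).
#2: worse on price (101.92 vs 77.54).
#3: worse on network (18 vs 22).
#4: worse on price (110.61 vs 77.54).
#5: worse on network (4 vs 22).
#7: worse on price (97.24 vs 77.54).
#8: worse on memory (8 vs 76).
#9: worse on price (84.38 vs 77.54).
#10: worse on network (20 vs 22).
No option dominates #6.

none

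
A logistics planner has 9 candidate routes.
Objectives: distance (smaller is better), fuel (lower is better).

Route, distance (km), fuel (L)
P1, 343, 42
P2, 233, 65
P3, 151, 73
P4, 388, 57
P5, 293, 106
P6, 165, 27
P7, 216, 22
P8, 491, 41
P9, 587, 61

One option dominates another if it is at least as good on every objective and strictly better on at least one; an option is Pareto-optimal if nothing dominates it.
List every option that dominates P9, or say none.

P1: distance 343≤587, fuel 42≤61 — dominates P9.
P4: distance 388≤587, fuel 57≤61 — dominates P9.
P6: distance 165≤587, fuel 27≤61 — dominates P9.
P7: distance 216≤587, fuel 22≤61 — dominates P9.
P8: distance 491≤587, fuel 41≤61 — dominates P9.
Others (P2, P3, P5) are each worse than P9 on at least one objective.

P1, P4, P6, P7, P8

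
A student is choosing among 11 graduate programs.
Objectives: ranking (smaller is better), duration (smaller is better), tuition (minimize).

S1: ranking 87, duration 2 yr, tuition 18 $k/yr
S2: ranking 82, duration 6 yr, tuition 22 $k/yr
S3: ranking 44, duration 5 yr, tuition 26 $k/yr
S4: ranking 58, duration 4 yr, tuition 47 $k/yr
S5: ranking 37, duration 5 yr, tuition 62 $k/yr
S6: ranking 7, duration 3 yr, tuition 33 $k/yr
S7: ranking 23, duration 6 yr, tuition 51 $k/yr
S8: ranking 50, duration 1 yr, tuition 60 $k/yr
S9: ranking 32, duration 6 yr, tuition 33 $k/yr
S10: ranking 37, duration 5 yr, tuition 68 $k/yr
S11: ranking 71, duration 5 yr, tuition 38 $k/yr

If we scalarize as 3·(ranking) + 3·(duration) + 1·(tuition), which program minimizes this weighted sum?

S1: 3·87 + 3·2 + 1·18 = 285
S2: 3·82 + 3·6 + 1·22 = 286
S3: 3·44 + 3·5 + 1·26 = 173
S4: 3·58 + 3·4 + 1·47 = 233
S5: 3·37 + 3·5 + 1·62 = 188
S6: 3·7 + 3·3 + 1·33 = 63
S7: 3·23 + 3·6 + 1·51 = 138
S8: 3·50 + 3·1 + 1·60 = 213
S9: 3·32 + 3·6 + 1·33 = 147
S10: 3·37 + 3·5 + 1·68 = 194
S11: 3·71 + 3·5 + 1·38 = 266
Lowest: S6 at 63.

S6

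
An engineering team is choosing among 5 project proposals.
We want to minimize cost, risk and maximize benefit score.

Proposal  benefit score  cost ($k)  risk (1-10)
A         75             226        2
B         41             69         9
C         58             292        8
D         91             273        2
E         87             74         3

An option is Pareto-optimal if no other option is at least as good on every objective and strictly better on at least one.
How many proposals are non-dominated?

4

A: not dominated.
B: not dominated (best cost).
C: dominated by A (benefit score 75≥58, cost 226≤292, risk 2≤8).
D: not dominated (best benefit score).
E: not dominated.
Pareto-optimal: A, B, D, E → 4.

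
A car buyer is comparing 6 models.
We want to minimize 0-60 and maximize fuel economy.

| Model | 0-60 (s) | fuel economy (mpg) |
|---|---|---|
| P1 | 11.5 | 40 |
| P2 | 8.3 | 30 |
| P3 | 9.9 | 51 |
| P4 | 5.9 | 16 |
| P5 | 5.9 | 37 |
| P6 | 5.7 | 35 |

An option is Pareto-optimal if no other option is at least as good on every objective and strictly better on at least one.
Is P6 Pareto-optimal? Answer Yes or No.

Yes

P1: worse on 0-60 (11.5 vs 5.7).
P2: worse on 0-60 (8.3 vs 5.7).
P3: worse on 0-60 (9.9 vs 5.7).
P4: worse on 0-60 (5.9 vs 5.7).
P5: worse on 0-60 (5.9 vs 5.7).
No option is at least as good as P6 on every objective and strictly better on one.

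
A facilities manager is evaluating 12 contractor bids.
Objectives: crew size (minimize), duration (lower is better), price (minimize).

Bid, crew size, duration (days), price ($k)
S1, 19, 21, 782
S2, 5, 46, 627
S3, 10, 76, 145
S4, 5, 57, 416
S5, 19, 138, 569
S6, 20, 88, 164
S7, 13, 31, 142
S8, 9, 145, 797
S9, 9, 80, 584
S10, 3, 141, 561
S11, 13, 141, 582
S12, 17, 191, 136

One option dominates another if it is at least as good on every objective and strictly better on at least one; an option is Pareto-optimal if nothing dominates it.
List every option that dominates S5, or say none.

S3: crew size 10≤19, duration 76≤138, price 145≤569 — dominates S5.
S4: crew size 5≤19, duration 57≤138, price 416≤569 — dominates S5.
S7: crew size 13≤19, duration 31≤138, price 142≤569 — dominates S5.
Others (S1, S2, S6, S8, S9, S10, S11, S12) are each worse than S5 on at least one objective.

S3, S4, S7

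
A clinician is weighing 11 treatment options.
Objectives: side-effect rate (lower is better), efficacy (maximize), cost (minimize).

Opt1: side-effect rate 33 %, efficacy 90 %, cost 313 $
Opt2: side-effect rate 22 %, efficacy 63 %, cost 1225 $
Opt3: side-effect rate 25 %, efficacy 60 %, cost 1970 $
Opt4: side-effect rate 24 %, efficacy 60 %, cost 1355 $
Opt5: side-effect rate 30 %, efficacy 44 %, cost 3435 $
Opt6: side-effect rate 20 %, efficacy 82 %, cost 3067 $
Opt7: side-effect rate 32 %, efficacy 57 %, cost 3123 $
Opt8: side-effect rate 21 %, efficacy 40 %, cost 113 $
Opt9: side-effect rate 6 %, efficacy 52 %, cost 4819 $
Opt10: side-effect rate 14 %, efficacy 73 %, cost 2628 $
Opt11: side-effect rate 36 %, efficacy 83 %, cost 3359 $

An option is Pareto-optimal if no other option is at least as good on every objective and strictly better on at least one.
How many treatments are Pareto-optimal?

6

Opt1: not dominated (best efficacy).
Opt2: not dominated.
Opt3: dominated by Opt2 (side-effect rate 22≤25, efficacy 63≥60, cost 1225≤1970).
Opt4: dominated by Opt2 (side-effect rate 22≤24, efficacy 63≥60, cost 1225≤1355).
Opt5: dominated by Opt2 (side-effect rate 22≤30, efficacy 63≥44, cost 1225≤3435).
Opt6: not dominated.
Opt7: dominated by Opt2 (side-effect rate 22≤32, efficacy 63≥57, cost 1225≤3123).
Opt8: not dominated (best cost).
Opt9: not dominated (best side-effect rate).
Opt10: not dominated.
Opt11: dominated by Opt1 (side-effect rate 33≤36, efficacy 90≥83, cost 313≤3359).
Pareto-optimal: Opt1, Opt2, Opt6, Opt8, Opt9, Opt10 → 6.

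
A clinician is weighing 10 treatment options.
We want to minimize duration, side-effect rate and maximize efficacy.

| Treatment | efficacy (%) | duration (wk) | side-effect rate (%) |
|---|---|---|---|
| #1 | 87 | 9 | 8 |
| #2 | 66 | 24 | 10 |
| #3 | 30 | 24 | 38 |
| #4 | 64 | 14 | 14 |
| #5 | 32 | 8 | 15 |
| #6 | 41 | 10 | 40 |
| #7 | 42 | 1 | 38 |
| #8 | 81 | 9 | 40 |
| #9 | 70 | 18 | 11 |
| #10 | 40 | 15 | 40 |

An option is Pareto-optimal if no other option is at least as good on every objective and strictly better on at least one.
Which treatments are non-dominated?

#1, #5, #7

#1: not dominated (best efficacy).
#2: dominated by #1 (efficacy 87≥66, duration 9≤24, side-effect rate 8≤10).
#3: dominated by #1 (efficacy 87≥30, duration 9≤24, side-effect rate 8≤38).
#4: dominated by #1 (efficacy 87≥64, duration 9≤14, side-effect rate 8≤14).
#5: not dominated.
#6: dominated by #1 (efficacy 87≥41, duration 9≤10, side-effect rate 8≤40).
#7: not dominated (best duration).
#8: dominated by #1 (efficacy 87≥81, duration 9≤9, side-effect rate 8≤40).
#9: dominated by #1 (efficacy 87≥70, duration 9≤18, side-effect rate 8≤11).
#10: dominated by #1 (efficacy 87≥40, duration 9≤15, side-effect rate 8≤40).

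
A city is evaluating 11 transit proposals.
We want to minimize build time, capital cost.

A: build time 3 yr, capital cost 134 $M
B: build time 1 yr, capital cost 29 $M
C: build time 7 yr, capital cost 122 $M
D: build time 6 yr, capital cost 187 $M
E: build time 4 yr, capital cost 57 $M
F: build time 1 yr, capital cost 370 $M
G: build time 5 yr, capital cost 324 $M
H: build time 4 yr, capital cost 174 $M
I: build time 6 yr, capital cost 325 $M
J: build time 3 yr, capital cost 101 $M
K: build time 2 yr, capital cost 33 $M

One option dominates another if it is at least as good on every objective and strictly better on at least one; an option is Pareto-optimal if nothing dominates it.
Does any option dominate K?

B vs K: build time 1≤2, capital cost 29≤33 — B is at least as good on every objective and strictly better on at least one, so B dominates K.

Yes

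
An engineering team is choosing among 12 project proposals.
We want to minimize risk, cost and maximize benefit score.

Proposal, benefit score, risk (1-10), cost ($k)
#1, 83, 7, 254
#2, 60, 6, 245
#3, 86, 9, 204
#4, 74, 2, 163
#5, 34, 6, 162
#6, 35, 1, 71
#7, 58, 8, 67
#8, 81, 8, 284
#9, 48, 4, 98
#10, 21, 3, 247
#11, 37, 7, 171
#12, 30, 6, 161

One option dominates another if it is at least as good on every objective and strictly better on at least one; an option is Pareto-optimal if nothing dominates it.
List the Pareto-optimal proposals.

#1: not dominated.
#2: dominated by #4 (benefit score 74≥60, risk 2≤6, cost 163≤245).
#3: not dominated (best benefit score).
#4: not dominated.
#5: dominated by #6 (benefit score 35≥34, risk 1≤6, cost 71≤162).
#6: not dominated (best risk).
#7: not dominated (best cost).
#8: dominated by #1 (benefit score 83≥81, risk 7≤8, cost 254≤284).
#9: not dominated.
#10: dominated by #4 (benefit score 74≥21, risk 2≤3, cost 163≤247).
#11: dominated by #4 (benefit score 74≥37, risk 2≤7, cost 163≤171).
#12: dominated by #6 (benefit score 35≥30, risk 1≤6, cost 71≤161).

#1, #3, #4, #6, #7, #9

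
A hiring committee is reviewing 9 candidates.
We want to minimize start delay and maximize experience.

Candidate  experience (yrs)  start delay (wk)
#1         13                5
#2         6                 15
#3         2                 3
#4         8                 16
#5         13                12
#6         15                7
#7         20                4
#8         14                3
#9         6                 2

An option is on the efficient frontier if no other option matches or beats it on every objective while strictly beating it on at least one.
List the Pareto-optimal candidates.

#7, #8, #9

#1: dominated by #7 (experience 20≥13, start delay 4≤5).
#2: dominated by #1 (experience 13≥6, start delay 5≤15).
#3: dominated by #8 (experience 14≥2, start delay 3≤3).
#4: dominated by #1 (experience 13≥8, start delay 5≤16).
#5: dominated by #1 (experience 13≥13, start delay 5≤12).
#6: dominated by #7 (experience 20≥15, start delay 4≤7).
#7: not dominated (best experience).
#8: not dominated.
#9: not dominated (best start delay).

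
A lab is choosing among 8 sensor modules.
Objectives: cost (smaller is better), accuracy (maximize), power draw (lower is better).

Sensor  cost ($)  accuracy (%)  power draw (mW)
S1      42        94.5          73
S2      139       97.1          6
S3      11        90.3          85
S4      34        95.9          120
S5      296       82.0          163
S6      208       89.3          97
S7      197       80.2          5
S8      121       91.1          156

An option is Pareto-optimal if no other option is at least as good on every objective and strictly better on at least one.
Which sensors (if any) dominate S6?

S1: cost 42≤208, accuracy 94.5≥89.3, power draw 73≤97 — dominates S6.
S2: cost 139≤208, accuracy 97.1≥89.3, power draw 6≤97 — dominates S6.
S3: cost 11≤208, accuracy 90.3≥89.3, power draw 85≤97 — dominates S6.
Others (S4, S5, S7, S8) are each worse than S6 on at least one objective.

S1, S2, S3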